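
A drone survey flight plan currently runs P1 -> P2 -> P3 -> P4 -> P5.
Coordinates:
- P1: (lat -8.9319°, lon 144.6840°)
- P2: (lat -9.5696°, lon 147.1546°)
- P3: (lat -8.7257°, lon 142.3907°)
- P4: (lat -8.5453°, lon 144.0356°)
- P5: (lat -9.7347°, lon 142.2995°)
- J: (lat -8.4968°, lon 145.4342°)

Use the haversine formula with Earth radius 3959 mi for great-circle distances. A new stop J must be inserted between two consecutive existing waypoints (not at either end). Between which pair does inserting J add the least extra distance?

between P2 and P3

Added distance for inserting J between each consecutive pair:
P1–P2: 24.1 mi
P2–P3: 17.2 mi
P3–P4: 191.1 mi
P4–P5: 181.8 mi
Smallest added distance is 17.2 mi, inserting between P2 and P3.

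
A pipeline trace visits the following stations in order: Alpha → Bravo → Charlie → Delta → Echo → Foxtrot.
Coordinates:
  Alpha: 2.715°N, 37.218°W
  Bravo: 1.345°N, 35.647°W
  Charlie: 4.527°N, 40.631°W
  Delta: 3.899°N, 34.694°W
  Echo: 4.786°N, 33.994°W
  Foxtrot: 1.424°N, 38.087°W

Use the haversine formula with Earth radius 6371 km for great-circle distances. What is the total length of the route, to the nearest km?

Leg distances:
Alpha→Bravo: 231.7 km  (cumulative 231.7 km)
Bravo→Charlie: 656.8 km  (cumulative 888.5 km)
Charlie→Delta: 662.1 km  (cumulative 1550.6 km)
Delta→Echo: 125.5 km  (cumulative 1676.1 km)
Echo→Foxtrot: 588.4 km  (cumulative 2264.5 km)
Total route length ≈ 2265 km.

2265 km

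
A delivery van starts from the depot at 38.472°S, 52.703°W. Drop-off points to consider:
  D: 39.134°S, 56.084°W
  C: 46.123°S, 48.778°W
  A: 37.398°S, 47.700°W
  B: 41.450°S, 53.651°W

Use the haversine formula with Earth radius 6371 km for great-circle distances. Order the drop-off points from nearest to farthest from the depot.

Distances from the depot:
D 39.134°S, 56.084°W: 302.1 km
B 41.450°S, 53.651°W: 340.8 km
A 37.398°S, 47.700°W: 454.7 km
C 46.123°S, 48.778°W: 909.6 km

D, B, A, C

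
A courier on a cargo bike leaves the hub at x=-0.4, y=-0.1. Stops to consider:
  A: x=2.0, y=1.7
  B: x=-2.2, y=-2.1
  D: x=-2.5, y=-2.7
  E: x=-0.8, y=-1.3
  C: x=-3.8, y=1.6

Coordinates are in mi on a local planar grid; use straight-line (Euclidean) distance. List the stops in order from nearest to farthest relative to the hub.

E, B, A, D, C

Distance from the hub at x=-0.4, y=-0.1 to each:
E x=-0.8, y=-1.3: 1.3 mi
B x=-2.2, y=-2.1: 2.7 mi
A x=2.0, y=1.7: 3.0 mi
D x=-2.5, y=-2.7: 3.3 mi
C x=-3.8, y=1.6: 3.8 mi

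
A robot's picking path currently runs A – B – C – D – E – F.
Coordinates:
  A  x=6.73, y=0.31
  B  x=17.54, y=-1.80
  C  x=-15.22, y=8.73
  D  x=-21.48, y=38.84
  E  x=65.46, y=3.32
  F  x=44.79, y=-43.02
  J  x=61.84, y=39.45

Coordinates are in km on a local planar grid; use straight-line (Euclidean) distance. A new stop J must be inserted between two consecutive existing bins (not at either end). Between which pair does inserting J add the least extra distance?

between D and E

Added distance for inserting J between each consecutive pair:
A–B: 117.1 km
B–C: 109.1 km
C–D: 135.5 km
D–E: 25.7 km
E–F: 69.8 km
Smallest added distance is 25.7 km, inserting between D and E.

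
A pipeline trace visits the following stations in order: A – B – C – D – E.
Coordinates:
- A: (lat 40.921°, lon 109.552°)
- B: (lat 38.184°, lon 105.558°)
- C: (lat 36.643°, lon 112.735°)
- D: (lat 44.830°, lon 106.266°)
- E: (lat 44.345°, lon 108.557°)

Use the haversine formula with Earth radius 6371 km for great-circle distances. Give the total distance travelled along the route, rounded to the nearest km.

2364 km

Leg distances:
A→B: 458.0 km  (cumulative 458.0 km)
B→C: 656.4 km  (cumulative 1114.5 km)
C→D: 1060.2 km  (cumulative 2174.7 km)
D→E: 189.3 km  (cumulative 2363.9 km)
Total route length ≈ 2364 km.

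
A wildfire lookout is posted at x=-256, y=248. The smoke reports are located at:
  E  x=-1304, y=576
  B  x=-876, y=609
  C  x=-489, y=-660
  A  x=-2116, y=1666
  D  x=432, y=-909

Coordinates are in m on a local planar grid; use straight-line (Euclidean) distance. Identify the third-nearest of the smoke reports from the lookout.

E

Distance to each, sorted:
B: 717.4 m
C: 937.4 m
E: 1098.1 m
D: 1346.1 m
A: 2338.9 m
The third-nearest is E at 1098.1 m.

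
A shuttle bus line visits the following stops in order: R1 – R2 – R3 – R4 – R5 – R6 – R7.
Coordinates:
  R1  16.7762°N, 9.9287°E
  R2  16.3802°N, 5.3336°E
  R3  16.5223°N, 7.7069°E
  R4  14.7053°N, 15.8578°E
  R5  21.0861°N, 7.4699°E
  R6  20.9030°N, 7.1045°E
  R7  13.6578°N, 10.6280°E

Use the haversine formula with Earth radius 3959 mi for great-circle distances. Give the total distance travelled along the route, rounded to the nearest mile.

Leg distances:
R1→R2: 305.5 mi  (cumulative 305.5 mi)
R2→R3: 157.6 mi  (cumulative 463.1 mi)
R3→R4: 556.7 mi  (cumulative 1019.8 mi)
R4→R5: 705.8 mi  (cumulative 1725.6 mi)
R5→R6: 26.8 mi  (cumulative 1752.4 mi)
R6→R7: 551.9 mi  (cumulative 2304.2 mi)
Total route length ≈ 2304 mi.

2304 mi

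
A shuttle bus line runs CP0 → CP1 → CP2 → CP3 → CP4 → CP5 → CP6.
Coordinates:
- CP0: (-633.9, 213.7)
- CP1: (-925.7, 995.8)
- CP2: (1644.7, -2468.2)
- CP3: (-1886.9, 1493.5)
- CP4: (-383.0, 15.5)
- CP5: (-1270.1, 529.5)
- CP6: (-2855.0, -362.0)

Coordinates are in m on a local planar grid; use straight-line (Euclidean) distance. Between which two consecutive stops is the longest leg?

Leg distances:
CP0→CP1: 834.8 m
CP1→CP2: 4313.5 m
CP2→CP3: 5307.3 m
CP3→CP4: 2108.6 m
CP4→CP5: 1025.3 m
CP5→CP6: 1818.4 m
The longest leg is CP2–CP3 at 5307.3 m.

CP2–CP3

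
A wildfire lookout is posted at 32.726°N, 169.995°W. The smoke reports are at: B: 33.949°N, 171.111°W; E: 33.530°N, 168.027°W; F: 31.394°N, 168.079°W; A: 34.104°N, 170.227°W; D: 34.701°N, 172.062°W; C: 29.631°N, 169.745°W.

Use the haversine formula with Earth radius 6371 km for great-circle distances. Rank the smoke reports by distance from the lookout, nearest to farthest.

Computing each great-circle distance from 32.726°N, 169.995°W:
A 34.104°N, 170.227°W: 154.7 km
B 33.949°N, 171.111°W: 171.0 km
E 33.530°N, 168.027°W: 203.9 km
F 31.394°N, 168.079°W: 233.5 km
D 34.701°N, 172.062°W: 291.2 km
C 29.631°N, 169.745°W: 345.0 km

A, B, E, F, D, C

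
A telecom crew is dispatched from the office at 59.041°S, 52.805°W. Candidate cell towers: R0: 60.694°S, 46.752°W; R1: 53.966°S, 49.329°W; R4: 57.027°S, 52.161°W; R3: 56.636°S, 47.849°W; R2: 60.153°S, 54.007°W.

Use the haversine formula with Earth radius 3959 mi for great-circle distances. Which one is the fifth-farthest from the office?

Distance to each, sorted:
R1: 374.8 mi
R3: 246.6 mi
R0: 238.9 mi
R4: 141.1 mi
R2: 87.6 mi
The fifth-farthest is R2 at 87.6 mi.

R2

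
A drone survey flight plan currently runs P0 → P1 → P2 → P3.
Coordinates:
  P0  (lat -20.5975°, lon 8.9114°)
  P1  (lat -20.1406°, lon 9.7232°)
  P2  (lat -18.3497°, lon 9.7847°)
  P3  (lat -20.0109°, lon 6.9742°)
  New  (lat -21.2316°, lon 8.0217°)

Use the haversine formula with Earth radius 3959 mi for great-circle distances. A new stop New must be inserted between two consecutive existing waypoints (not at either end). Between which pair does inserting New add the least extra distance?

between P2 and P3

Added distance for inserting New between each consecutive pair:
P0–P1: 144.2 mi
P1–P2: 239.3 mi
P2–P3: 121.6 mi
Smallest added distance is 121.6 mi, inserting between P2 and P3.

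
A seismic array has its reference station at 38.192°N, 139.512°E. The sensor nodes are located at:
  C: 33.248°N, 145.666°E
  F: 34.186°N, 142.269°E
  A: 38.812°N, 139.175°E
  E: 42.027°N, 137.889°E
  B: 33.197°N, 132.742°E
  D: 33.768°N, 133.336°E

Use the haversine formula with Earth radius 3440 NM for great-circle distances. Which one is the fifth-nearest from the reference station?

C

Distance to each, sorted:
A: 40.5 NM
E: 242.0 NM
F: 275.1 NM
D: 400.6 NM
C: 421.8 NM
B: 445.7 NM
The fifth-nearest is C at 421.8 NM.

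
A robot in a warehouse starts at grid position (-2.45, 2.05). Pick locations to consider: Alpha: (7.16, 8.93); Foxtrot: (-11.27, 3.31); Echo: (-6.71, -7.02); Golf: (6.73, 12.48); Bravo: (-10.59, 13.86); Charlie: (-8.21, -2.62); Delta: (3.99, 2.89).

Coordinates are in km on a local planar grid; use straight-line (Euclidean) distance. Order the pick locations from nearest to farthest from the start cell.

Distance from the start cell at (-2.45, 2.05) to each:
Delta (3.99, 2.89): 6.5 km
Charlie (-8.21, -2.62): 7.4 km
Foxtrot (-11.27, 3.31): 8.9 km
Echo (-6.71, -7.02): 10.0 km
Alpha (7.16, 8.93): 11.8 km
Golf (6.73, 12.48): 13.9 km
Bravo (-10.59, 13.86): 14.3 km

Delta, Charlie, Foxtrot, Echo, Alpha, Golf, Bravo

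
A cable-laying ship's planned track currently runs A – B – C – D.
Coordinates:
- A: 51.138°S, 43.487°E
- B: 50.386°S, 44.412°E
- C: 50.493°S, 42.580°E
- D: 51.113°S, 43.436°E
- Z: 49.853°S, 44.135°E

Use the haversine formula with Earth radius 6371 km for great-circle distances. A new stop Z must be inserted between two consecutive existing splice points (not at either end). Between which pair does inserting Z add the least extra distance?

Added distance for inserting Z between each consecutive pair:
A–B: 106.6 km
B–C: 63.8 km
C–D: 188.7 km
Smallest added distance is 63.8 km, inserting between B and C.

between B and C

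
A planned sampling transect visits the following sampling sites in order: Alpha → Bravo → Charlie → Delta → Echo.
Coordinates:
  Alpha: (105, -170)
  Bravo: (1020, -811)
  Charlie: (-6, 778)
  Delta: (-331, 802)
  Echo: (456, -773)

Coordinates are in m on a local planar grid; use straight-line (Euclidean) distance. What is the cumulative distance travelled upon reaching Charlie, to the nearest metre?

3009 m

Leg distances:
Alpha→Bravo: 1117.2 m  (cumulative 1117.2 m)
Bravo→Charlie: 1891.5 m  (cumulative 3008.6 m)
Cumulative distance at Charlie ≈ 3009 m.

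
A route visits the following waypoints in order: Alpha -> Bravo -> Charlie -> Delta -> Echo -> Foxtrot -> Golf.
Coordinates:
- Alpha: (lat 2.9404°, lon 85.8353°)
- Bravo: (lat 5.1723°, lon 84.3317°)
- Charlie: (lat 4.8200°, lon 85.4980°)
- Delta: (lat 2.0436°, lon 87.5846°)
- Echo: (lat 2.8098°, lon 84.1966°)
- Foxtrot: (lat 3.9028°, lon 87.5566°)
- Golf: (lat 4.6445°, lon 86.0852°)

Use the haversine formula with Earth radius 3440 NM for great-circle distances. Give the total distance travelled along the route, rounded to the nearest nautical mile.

Leg distances:
Alpha→Bravo: 161.4 NM  (cumulative 161.4 NM)
Bravo→Charlie: 72.9 NM  (cumulative 234.3 NM)
Charlie→Delta: 208.4 NM  (cumulative 442.7 NM)
Delta→Echo: 208.4 NM  (cumulative 651.1 NM)
Echo→Foxtrot: 211.8 NM  (cumulative 862.9 NM)
Foxtrot→Golf: 98.7 NM  (cumulative 961.6 NM)
Total route length ≈ 962 NM.

962 NM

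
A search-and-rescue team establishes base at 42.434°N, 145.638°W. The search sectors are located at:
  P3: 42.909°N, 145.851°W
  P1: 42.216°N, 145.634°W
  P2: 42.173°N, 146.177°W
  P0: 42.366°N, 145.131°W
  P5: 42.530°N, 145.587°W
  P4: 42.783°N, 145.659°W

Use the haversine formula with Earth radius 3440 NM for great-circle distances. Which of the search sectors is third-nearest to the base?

Distance to each, sorted:
P5: 6.2 NM
P1: 13.1 NM
P4: 21.0 NM
P0: 22.8 NM
P2: 28.6 NM
P3: 30.0 NM
The third-nearest is P4 at 21.0 NM.

P4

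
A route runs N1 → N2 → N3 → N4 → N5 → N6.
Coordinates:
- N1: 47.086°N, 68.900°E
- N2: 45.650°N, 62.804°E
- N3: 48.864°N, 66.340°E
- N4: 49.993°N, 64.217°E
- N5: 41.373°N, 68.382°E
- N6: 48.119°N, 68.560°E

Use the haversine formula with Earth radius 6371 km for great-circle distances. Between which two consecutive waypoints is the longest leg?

Leg distances:
N1→N2: 494.1 km
N2→N3: 445.9 km
N3→N4: 198.3 km
N4→N5: 1011.2 km
N5→N6: 750.3 km
The longest leg is N4–N5 at 1011.2 km.

N4–N5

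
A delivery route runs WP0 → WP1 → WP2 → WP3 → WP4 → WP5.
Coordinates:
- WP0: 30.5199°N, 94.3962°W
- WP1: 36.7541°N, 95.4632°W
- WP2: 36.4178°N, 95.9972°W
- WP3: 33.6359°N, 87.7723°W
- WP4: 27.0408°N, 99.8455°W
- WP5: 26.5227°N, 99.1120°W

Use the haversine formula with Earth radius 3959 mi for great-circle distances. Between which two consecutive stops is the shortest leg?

WP1–WP2

Leg distances:
WP0→WP1: 435.1 mi
WP1→WP2: 37.7 mi
WP2→WP3: 503.3 mi
WP3→WP4: 851.1 mi
WP4→WP5: 57.7 mi
The shortest leg is WP1–WP2 at 37.7 mi.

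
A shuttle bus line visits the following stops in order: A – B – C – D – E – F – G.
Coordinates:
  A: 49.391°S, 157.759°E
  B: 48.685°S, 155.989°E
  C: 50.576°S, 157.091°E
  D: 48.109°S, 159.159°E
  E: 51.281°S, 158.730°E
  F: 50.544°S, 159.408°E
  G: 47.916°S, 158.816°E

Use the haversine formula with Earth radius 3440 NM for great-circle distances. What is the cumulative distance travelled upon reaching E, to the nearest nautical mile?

563 NM

Leg distances:
A→B: 81.5 NM  (cumulative 81.5 NM)
B→C: 121.3 NM  (cumulative 202.9 NM)
C→D: 168.8 NM  (cumulative 371.6 NM)
D→E: 191.2 NM  (cumulative 562.8 NM)
Cumulative distance at E ≈ 563 NM.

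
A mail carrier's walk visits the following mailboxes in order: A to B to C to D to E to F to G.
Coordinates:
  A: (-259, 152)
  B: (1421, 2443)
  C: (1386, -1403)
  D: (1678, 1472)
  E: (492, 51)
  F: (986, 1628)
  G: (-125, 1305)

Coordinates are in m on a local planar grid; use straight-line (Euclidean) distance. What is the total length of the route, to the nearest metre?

Leg distances:
A→B: 2841.0 m  (cumulative 2841.0 m)
B→C: 3846.2 m  (cumulative 6687.1 m)
C→D: 2889.8 m  (cumulative 9576.9 m)
D→E: 1850.9 m  (cumulative 11427.8 m)
E→F: 1652.6 m  (cumulative 13080.4 m)
F→G: 1157.0 m  (cumulative 14237.4 m)
Total route length ≈ 14237 m.

14237 m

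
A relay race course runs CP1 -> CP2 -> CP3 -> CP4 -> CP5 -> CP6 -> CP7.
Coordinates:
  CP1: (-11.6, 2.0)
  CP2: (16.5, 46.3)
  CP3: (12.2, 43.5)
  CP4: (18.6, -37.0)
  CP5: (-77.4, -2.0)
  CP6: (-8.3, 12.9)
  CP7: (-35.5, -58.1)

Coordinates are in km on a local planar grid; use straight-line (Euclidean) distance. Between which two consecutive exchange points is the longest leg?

CP4–CP5

Leg distances:
CP1→CP2: 52.5 km
CP2→CP3: 5.1 km
CP3→CP4: 80.8 km
CP4→CP5: 102.2 km
CP5→CP6: 70.7 km
CP6→CP7: 76.0 km
The longest leg is CP4–CP5 at 102.2 km.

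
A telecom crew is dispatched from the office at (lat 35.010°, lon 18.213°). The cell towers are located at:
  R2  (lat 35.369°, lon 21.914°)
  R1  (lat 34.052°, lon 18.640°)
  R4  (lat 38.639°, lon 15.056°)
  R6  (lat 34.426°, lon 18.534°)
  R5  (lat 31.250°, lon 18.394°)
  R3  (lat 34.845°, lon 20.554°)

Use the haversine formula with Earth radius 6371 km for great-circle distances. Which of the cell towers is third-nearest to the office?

R3

Distances from the office ((lat 35.010°, lon 18.213°)):
R6: 71.3 km
R1: 113.5 km
R3: 214.2 km
R2: 338.7 km
R5: 418.4 km
R4: 491.6 km
The third-nearest is R3 at 214.2 km.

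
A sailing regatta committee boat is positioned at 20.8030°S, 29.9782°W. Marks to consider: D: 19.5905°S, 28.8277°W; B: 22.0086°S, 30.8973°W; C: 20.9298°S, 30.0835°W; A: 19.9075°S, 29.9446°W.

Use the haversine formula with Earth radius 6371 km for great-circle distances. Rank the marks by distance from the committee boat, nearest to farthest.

C, A, B, D

Distance from the committee boat at 20.8030°S, 29.9782°W to each:
C 20.9298°S, 30.0835°W: 17.8 km
A 19.9075°S, 29.9446°W: 99.6 km
B 22.0086°S, 30.8973°W: 164.4 km
D 19.5905°S, 28.8277°W: 180.5 km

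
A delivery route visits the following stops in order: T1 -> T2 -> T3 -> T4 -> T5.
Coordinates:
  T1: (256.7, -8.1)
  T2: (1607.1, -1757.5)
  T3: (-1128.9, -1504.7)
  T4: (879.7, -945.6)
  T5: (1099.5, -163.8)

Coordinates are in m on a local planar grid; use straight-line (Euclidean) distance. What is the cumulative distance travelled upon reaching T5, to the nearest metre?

7855 m

Leg distances:
T1→T2: 2210.0 m  (cumulative 2210.0 m)
T2→T3: 2747.7 m  (cumulative 4957.6 m)
T3→T4: 2085.0 m  (cumulative 7042.6 m)
T4→T5: 812.1 m  (cumulative 7854.7 m)
Cumulative distance at T5 ≈ 7855 m.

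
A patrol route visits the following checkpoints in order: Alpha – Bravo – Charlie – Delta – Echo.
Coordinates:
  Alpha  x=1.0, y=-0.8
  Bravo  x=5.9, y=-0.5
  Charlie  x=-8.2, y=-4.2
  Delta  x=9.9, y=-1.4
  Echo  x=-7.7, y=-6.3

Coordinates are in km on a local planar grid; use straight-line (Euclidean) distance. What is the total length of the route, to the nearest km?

56 km

Leg distances:
Alpha→Bravo: 4.9 km  (cumulative 4.9 km)
Bravo→Charlie: 14.6 km  (cumulative 19.5 km)
Charlie→Delta: 18.3 km  (cumulative 37.8 km)
Delta→Echo: 18.3 km  (cumulative 56.1 km)
Total route length ≈ 56 km.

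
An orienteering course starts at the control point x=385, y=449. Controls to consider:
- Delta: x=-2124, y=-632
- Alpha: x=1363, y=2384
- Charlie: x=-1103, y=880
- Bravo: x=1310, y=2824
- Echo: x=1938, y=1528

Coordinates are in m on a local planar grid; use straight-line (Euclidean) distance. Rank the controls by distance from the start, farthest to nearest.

Delta, Bravo, Alpha, Echo, Charlie

Distance from the start at x=385, y=449 to each:
Delta x=-2124, y=-632: 2732.0 m
Bravo x=1310, y=2824: 2548.8 m
Alpha x=1363, y=2384: 2168.1 m
Echo x=1938, y=1528: 1891.0 m
Charlie x=-1103, y=880: 1549.2 m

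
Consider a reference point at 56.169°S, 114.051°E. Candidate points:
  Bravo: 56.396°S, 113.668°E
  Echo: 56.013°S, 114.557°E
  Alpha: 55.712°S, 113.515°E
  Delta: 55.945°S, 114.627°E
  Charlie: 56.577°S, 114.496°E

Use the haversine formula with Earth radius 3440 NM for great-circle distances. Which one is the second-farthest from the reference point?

Distance to each, sorted:
Alpha: 32.8 NM
Charlie: 28.6 NM
Delta: 23.5 NM
Echo: 19.4 NM
Bravo: 18.7 NM
The second-farthest is Charlie at 28.6 NM.

Charlie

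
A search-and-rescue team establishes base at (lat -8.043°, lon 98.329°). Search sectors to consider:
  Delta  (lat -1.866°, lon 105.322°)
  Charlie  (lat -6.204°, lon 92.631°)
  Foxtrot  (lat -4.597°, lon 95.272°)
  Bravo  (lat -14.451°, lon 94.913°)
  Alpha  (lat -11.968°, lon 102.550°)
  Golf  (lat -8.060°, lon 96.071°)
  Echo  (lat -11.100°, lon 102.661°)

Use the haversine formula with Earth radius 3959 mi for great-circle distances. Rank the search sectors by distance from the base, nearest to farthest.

Distances from the base:
Golf (lat -8.060°, lon 96.071°): 154.5 mi
Foxtrot (lat -4.597°, lon 95.272°): 317.4 mi
Echo (lat -11.100°, lon 102.661°): 362.9 mi
Alpha (lat -11.968°, lon 102.550°): 395.0 mi
Charlie (lat -6.204°, lon 92.631°): 410.8 mi
Bravo (lat -14.451°, lon 94.913°): 499.6 mi
Delta (lat -1.866°, lon 105.322°): 643.2 mi

Golf, Foxtrot, Echo, Alpha, Charlie, Bravo, Delta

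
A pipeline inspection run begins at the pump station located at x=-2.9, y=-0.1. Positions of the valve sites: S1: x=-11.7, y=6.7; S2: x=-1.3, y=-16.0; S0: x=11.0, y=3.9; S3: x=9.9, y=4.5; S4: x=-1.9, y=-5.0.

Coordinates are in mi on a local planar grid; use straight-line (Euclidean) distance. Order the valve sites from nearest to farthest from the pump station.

Distances from the pump station:
S4 x=-1.9, y=-5.0: 5.0 mi
S1 x=-11.7, y=6.7: 11.1 mi
S3 x=9.9, y=4.5: 13.6 mi
S0 x=11.0, y=3.9: 14.5 mi
S2 x=-1.3, y=-16.0: 16.0 mi

S4, S1, S3, S0, S2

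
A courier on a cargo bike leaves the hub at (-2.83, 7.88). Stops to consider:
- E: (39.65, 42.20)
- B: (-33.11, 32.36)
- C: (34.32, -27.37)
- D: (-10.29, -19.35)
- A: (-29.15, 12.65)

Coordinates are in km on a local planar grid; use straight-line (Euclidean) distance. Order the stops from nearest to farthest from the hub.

Computing each straight-line distance from (-2.83, 7.88):
A (-29.15, 12.65): 26.7 km
D (-10.29, -19.35): 28.2 km
B (-33.11, 32.36): 38.9 km
C (34.32, -27.37): 51.2 km
E (39.65, 42.20): 54.6 km

A, D, B, C, E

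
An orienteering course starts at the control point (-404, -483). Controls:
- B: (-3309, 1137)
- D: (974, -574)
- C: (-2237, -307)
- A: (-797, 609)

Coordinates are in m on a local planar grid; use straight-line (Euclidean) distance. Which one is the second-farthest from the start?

C

Distances from the start ((-404, -483)):
B: 3326.2 m
C: 1841.4 m
D: 1381.0 m
A: 1160.6 m
The second-farthest is C at 1841.4 m.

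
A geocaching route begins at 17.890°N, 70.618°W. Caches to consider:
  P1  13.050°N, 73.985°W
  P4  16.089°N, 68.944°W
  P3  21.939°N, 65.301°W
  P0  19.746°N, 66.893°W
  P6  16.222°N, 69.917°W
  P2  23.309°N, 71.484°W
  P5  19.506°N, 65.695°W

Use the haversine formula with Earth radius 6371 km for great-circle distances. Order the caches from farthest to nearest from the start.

P3, P1, P2, P5, P0, P4, P6

Distances from the start:
P3 21.939°N, 65.301°W: 715.2 km
P1 13.050°N, 73.985°W: 647.9 km
P2 23.309°N, 71.484°W: 609.3 km
P5 19.506°N, 65.695°W: 548.7 km
P0 19.746°N, 66.893°W: 443.0 km
P4 16.089°N, 68.944°W: 267.9 km
P6 16.222°N, 69.917°W: 199.9 km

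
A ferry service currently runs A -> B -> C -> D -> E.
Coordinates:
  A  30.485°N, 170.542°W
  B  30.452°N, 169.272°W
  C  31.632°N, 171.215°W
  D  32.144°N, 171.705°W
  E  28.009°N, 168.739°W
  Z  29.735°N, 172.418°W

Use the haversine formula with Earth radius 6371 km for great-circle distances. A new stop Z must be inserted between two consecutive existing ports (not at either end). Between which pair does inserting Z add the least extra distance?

between D and E

Added distance for inserting Z between each consecutive pair:
A–B: 390.0 km
B–C: 326.4 km
C–D: 443.3 km
D–E: 141.6 km
Smallest added distance is 141.6 km, inserting between D and E.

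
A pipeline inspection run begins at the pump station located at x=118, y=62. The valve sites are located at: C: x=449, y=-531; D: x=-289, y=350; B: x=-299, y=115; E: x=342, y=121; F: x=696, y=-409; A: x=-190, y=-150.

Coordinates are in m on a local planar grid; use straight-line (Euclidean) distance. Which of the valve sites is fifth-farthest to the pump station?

Distances from the pump station (x=118, y=62):
F: 745.6 m
C: 679.1 m
D: 498.6 m
B: 420.4 m
A: 373.9 m
E: 231.6 m
The fifth-farthest is A at 373.9 m.

A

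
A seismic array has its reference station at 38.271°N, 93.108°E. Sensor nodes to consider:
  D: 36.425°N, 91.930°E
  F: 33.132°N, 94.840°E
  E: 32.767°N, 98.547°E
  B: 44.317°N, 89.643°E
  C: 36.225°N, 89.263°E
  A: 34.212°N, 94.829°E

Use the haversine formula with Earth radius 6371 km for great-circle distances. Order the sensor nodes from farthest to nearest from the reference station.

E, B, F, A, C, D

Distance from the reference station at 38.271°N, 93.108°E to each:
E 32.767°N, 98.547°E: 785.1 km
B 44.317°N, 89.643°E: 731.8 km
F 33.132°N, 94.840°E: 592.4 km
A 34.212°N, 94.829°E: 477.0 km
C 36.225°N, 89.263°E: 409.3 km
D 36.425°N, 91.930°E: 230.2 km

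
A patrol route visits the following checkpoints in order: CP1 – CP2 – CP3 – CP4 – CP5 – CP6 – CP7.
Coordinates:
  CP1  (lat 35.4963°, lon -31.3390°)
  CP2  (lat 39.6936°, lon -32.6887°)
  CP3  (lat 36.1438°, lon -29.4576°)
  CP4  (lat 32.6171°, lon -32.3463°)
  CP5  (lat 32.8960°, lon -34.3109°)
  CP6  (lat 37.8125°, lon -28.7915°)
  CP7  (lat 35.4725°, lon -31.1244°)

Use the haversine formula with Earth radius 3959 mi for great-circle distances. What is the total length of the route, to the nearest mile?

Leg distances:
CP1→CP2: 299.3 mi  (cumulative 299.3 mi)
CP2→CP3: 301.9 mi  (cumulative 601.2 mi)
CP3→CP4: 294.1 mi  (cumulative 895.3 mi)
CP4→CP5: 115.8 mi  (cumulative 1011.1 mi)
CP5→CP6: 460.4 mi  (cumulative 1471.5 mi)
CP6→CP7: 207.0 mi  (cumulative 1678.5 mi)
Total route length ≈ 1679 mi.

1679 mi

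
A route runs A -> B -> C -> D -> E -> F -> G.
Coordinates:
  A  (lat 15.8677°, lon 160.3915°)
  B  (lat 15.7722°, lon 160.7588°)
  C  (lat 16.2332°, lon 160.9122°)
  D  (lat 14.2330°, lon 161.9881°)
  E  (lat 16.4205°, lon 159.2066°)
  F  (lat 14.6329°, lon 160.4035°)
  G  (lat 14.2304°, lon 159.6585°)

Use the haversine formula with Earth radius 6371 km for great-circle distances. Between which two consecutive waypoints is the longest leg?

Leg distances:
A→B: 40.7 km
B→C: 53.8 km
C→D: 250.6 km
D→E: 384.9 km
E→F: 236.5 km
F→G: 91.9 km
The longest leg is D–E at 384.9 km.

D–E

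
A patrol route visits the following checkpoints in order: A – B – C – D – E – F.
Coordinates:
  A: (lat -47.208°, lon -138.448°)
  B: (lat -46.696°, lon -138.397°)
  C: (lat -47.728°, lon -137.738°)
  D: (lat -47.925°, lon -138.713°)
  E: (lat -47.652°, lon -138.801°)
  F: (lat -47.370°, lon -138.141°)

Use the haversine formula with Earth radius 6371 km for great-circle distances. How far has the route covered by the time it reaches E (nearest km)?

289 km

Leg distances:
A→B: 57.1 km  (cumulative 57.1 km)
B→C: 125.1 km  (cumulative 182.1 km)
C→D: 76.0 km  (cumulative 258.2 km)
D→E: 31.1 km  (cumulative 289.2 km)
Cumulative distance at E ≈ 289 km.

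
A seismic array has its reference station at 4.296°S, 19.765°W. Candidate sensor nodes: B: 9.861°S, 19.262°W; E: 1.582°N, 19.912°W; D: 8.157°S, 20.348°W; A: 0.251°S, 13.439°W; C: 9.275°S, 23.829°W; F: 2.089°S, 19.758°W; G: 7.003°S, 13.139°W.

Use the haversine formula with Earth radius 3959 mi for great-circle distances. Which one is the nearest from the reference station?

F

Distances from the reference station (4.296°S, 19.765°W):
F: 152.5 mi
D: 269.8 mi
B: 386.1 mi
E: 406.3 mi
C: 442.8 mi
G: 492.5 mi
A: 518.5 mi
The nearest is F at 152.5 mi.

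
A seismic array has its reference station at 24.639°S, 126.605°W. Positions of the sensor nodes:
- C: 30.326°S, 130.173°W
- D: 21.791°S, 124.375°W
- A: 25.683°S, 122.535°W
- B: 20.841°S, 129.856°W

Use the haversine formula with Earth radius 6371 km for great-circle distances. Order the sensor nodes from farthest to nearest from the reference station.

Distance from the reference station at 24.639°S, 126.605°W to each:
C 30.326°S, 130.173°W: 723.6 km
B 20.841°S, 129.856°W: 538.0 km
A 25.683°S, 122.535°W: 425.7 km
D 21.791°S, 124.375°W: 390.1 km

C, B, A, D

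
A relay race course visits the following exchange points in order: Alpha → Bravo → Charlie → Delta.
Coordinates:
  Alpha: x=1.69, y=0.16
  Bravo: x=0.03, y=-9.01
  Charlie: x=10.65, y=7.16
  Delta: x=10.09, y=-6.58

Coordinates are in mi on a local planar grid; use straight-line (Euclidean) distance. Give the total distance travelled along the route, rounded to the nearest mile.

42 mi

Leg distances:
Alpha→Bravo: 9.3 mi  (cumulative 9.3 mi)
Bravo→Charlie: 19.3 mi  (cumulative 28.7 mi)
Charlie→Delta: 13.8 mi  (cumulative 42.4 mi)
Total route length ≈ 42 mi.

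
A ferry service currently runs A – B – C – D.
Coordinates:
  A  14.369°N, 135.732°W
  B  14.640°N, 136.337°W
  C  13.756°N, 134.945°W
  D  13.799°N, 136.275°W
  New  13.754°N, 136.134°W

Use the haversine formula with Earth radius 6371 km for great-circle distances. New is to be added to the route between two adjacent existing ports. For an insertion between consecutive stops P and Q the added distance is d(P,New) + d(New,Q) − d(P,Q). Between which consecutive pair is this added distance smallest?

Added distance for inserting New between each consecutive pair:
A–B: 110.1 km
B–C: 50.0 km
C–D: 0.7 km
Smallest added distance is 0.7 km, inserting between C and D.

between C and D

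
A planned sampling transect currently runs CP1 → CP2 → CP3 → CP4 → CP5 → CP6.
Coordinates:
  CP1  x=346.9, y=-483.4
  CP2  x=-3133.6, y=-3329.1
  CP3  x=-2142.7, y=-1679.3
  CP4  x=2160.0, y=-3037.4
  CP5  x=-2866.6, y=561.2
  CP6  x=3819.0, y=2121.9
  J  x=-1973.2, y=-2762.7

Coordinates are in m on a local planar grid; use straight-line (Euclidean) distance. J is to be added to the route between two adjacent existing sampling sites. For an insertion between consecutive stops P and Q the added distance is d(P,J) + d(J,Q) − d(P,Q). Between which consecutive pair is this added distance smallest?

between CP1 and CP2

Added distance for inserting J between each consecutive pair:
CP1–CP2: 47.9 m
CP2–CP3: 463.3 m
CP3–CP4: 727.0 m
CP4–CP5: 1402.2 m
CP5–CP6: 4153.4 m
Smallest added distance is 47.9 m, inserting between CP1 and CP2.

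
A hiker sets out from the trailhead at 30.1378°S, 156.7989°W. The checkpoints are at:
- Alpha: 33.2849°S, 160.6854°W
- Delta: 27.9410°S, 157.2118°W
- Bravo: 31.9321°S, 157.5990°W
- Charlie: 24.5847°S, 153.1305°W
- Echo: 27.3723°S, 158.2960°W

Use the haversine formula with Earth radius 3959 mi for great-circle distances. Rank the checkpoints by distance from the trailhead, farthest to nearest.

Charlie, Alpha, Echo, Delta, Bravo

Distance from the trailhead at 30.1378°S, 156.7989°W to each:
Charlie 24.5847°S, 153.1305°W: 444.8 mi
Alpha 33.2849°S, 160.6854°W: 315.4 mi
Echo 27.3723°S, 158.2960°W: 211.5 mi
Delta 27.9410°S, 157.2118°W: 153.8 mi
Bravo 31.9321°S, 157.5990°W: 132.7 mi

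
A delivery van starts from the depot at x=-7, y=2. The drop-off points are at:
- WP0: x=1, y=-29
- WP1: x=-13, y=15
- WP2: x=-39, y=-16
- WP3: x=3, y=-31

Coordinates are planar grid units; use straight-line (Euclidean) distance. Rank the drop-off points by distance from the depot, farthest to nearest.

Distance from the depot at x=-7, y=2 to each:
WP2 x=-39, y=-16: 36.7
WP3 x=3, y=-31: 34.5
WP0 x=1, y=-29: 32.0
WP1 x=-13, y=15: 14.3

WP2, WP3, WP0, WP1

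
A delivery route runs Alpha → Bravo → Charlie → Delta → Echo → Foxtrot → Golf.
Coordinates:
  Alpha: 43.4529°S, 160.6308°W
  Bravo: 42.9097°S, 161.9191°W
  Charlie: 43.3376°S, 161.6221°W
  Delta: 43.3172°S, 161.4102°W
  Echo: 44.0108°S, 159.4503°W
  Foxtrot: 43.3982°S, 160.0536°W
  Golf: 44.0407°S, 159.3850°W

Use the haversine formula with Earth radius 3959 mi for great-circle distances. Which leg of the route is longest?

Delta–Echo

Leg distances:
Alpha→Bravo: 75.0 mi
Bravo→Charlie: 33.1 mi
Charlie→Delta: 10.7 mi
Delta→Echo: 109.1 mi
Echo→Foxtrot: 52.0 mi
Foxtrot→Golf: 55.5 mi
The longest leg is Delta–Echo at 109.1 mi.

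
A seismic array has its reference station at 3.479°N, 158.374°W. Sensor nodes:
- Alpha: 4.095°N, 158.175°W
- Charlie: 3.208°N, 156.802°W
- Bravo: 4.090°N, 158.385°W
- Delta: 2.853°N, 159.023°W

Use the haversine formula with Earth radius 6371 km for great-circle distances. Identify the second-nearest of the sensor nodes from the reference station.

Distances from the reference station (3.479°N, 158.374°W):
Bravo: 68.0 km
Alpha: 72.0 km
Delta: 100.2 km
Charlie: 177.1 km
The second-nearest is Alpha at 72.0 km.

Alpha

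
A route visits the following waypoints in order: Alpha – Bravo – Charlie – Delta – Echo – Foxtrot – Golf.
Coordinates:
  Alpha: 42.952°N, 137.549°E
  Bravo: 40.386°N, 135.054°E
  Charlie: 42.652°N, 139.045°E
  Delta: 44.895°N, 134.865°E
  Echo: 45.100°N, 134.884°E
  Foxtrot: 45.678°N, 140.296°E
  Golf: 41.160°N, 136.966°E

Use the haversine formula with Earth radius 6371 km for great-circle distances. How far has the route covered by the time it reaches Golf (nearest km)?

Leg distances:
Alpha→Bravo: 352.6 km  (cumulative 352.6 km)
Bravo→Charlie: 416.9 km  (cumulative 769.5 km)
Charlie→Delta: 418.1 km  (cumulative 1187.6 km)
Delta→Echo: 22.8 km  (cumulative 1210.4 km)
Echo→Foxtrot: 427.4 km  (cumulative 1637.8 km)
Foxtrot→Golf: 569.7 km  (cumulative 2207.5 km)
Cumulative distance at Golf ≈ 2208 km.

2208 km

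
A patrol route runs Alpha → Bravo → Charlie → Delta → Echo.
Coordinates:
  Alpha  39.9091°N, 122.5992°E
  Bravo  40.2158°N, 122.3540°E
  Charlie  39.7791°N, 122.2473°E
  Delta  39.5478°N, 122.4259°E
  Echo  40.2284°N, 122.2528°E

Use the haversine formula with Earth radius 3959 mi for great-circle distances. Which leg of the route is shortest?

Leg distances:
Alpha→Bravo: 24.8 mi
Bravo→Charlie: 30.7 mi
Charlie→Delta: 18.6 mi
Delta→Echo: 47.9 mi
The shortest leg is Charlie–Delta at 18.6 mi.

Charlie–Delta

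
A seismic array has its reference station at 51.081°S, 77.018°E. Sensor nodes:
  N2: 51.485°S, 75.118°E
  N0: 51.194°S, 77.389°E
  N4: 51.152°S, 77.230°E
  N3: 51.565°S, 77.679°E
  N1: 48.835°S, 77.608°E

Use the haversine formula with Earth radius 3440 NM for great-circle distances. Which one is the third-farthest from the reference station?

Distances from the reference station (51.081°S, 77.018°E):
N1: 136.8 NM
N2: 75.4 NM
N3: 38.2 NM
N0: 15.5 NM
N4: 9.1 NM
The third-farthest is N3 at 38.2 NM.

N3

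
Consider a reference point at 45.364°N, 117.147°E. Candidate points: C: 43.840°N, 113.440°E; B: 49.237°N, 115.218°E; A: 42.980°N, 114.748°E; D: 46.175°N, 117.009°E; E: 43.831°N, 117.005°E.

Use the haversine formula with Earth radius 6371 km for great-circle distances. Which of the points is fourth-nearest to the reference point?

Distance to each, sorted:
D: 90.8 km
E: 170.8 km
A: 326.9 km
C: 338.8 km
B: 454.5 km
The fourth-nearest is C at 338.8 km.

C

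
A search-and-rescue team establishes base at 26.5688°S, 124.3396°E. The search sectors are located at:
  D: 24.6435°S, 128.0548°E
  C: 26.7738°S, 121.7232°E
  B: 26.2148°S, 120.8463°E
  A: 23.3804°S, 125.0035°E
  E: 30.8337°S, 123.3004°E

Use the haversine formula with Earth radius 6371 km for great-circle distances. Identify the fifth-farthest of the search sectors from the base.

C

Distances from the base (26.5688°S, 124.3396°E):
E: 484.9 km
D: 429.6 km
A: 360.8 km
B: 350.2 km
C: 261.0 km
The fifth-farthest is C at 261.0 km.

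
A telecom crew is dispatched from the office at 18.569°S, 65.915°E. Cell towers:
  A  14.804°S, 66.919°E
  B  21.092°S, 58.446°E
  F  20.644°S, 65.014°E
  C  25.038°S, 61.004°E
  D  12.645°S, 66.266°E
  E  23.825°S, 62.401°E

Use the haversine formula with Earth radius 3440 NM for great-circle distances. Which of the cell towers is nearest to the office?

Distance to each, sorted:
F: 134.6 NM
A: 233.3 NM
D: 356.3 NM
E: 371.8 NM
B: 448.1 NM
C: 475.0 NM
The nearest is F at 134.6 NM.

F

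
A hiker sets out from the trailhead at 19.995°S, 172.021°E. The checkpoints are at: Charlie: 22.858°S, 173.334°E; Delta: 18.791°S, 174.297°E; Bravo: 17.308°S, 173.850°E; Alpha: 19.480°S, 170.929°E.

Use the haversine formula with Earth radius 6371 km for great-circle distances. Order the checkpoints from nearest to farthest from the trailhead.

Distance from the trailhead at 19.995°S, 172.021°E to each:
Alpha 19.480°S, 170.929°E: 127.8 km
Delta 18.791°S, 174.297°E: 273.7 km
Charlie 22.858°S, 173.334°E: 346.1 km
Bravo 17.308°S, 173.850°E: 355.5 km

Alpha, Delta, Charlie, Bravo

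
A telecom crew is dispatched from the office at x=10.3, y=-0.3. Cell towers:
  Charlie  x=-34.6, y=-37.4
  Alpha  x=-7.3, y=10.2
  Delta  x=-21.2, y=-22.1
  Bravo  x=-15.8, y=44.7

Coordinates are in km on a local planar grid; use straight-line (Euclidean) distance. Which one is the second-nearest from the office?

Delta

Distances from the office (x=10.3, y=-0.3):
Alpha: 20.5 km
Delta: 38.3 km
Bravo: 52.0 km
Charlie: 58.2 km
The second-nearest is Delta at 38.3 km.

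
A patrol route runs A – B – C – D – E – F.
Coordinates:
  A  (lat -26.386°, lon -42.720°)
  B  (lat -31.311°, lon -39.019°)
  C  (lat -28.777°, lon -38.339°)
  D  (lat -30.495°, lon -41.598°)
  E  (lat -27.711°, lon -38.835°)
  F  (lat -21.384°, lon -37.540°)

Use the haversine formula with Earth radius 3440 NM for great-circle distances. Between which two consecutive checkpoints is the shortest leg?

B–C

Leg distances:
A→B: 353.9 NM
B→C: 156.2 NM
C→D: 198.9 NM
D→E: 221.2 NM
E→F: 386.4 NM
The shortest leg is B–C at 156.2 NM.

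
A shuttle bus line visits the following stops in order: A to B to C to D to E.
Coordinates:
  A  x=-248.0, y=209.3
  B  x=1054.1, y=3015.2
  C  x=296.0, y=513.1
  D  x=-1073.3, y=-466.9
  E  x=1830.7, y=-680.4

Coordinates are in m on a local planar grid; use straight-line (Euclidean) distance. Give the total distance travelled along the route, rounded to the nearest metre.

Leg distances:
A→B: 3093.3 m  (cumulative 3093.3 m)
B→C: 2614.4 m  (cumulative 5707.7 m)
C→D: 1683.9 m  (cumulative 7391.6 m)
D→E: 2911.8 m  (cumulative 10303.4 m)
Total route length ≈ 10303 m.

10303 m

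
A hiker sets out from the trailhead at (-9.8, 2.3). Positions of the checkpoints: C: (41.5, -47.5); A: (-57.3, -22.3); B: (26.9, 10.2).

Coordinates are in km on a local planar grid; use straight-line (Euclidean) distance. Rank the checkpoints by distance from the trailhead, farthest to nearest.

C, A, B

Distances from the trailhead:
C (41.5, -47.5): 71.5 km
A (-57.3, -22.3): 53.5 km
B (26.9, 10.2): 37.5 km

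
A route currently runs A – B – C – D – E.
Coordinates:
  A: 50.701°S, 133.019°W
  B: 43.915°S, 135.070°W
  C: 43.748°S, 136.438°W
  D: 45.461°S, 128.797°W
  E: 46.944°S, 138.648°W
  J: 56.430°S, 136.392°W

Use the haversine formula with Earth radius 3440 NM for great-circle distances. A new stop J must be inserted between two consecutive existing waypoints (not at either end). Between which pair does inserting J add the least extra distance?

between A and B

Added distance for inserting J between each consecutive pair:
A–B: 701.5 NM
B–C: 1454.4 NM
C–D: 1136.6 NM
D–E: 874.5 NM
Smallest added distance is 701.5 NM, inserting between A and B.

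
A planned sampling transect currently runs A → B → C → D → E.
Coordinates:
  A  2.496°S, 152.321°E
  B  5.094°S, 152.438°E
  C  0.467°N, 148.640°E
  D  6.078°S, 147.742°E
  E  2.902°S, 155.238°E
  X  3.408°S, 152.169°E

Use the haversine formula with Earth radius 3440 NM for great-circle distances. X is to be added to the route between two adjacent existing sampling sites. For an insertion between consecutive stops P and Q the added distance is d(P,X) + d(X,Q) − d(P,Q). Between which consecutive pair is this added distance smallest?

Added distance for inserting X between each consecutive pair:
A–B: 1.9 NM
B–C: 12.9 NM
C–D: 227.6 NM
D–E: 8.6 NM
Smallest added distance is 1.9 NM, inserting between A and B.

between A and B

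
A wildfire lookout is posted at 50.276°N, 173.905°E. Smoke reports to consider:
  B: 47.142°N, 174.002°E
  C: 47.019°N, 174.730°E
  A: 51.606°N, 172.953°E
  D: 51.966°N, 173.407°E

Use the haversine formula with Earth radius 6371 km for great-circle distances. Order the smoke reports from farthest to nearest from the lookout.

Distances from the lookout:
C 47.019°N, 174.730°E: 367.2 km
B 47.142°N, 174.002°E: 348.6 km
D 51.966°N, 173.407°E: 191.1 km
A 51.606°N, 172.953°E: 162.2 km

C, B, D, A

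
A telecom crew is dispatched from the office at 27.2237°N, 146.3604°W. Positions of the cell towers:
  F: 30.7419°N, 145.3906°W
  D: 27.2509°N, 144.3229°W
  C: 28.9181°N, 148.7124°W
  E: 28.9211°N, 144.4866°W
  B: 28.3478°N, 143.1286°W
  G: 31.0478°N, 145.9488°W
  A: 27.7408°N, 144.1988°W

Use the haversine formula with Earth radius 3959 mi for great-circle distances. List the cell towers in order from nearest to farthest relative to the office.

D, A, E, C, B, F, G

Distances from the office:
D 27.2509°N, 144.3229°W: 125.2 mi
A 27.7408°N, 144.1988°W: 137.2 mi
E 28.9211°N, 144.4866°W: 163.7 mi
C 28.9181°N, 148.7124°W: 185.1 mi
B 28.3478°N, 143.1286°W: 212.3 mi
F 30.7419°N, 145.3906°W: 250.1 mi
G 31.0478°N, 145.9488°W: 265.4 mi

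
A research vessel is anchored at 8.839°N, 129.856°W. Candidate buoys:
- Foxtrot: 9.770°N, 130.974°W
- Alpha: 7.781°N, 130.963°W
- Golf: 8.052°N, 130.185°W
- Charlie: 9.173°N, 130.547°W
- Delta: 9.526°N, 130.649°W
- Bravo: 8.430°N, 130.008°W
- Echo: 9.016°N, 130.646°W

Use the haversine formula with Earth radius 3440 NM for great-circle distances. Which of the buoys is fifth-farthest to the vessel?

Distance to each, sorted:
Alpha: 91.4 NM
Foxtrot: 86.7 NM
Delta: 62.5 NM
Golf: 51.1 NM
Echo: 48.0 NM
Charlie: 45.6 NM
Bravo: 26.2 NM
The fifth-farthest is Echo at 48.0 NM.

Echo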